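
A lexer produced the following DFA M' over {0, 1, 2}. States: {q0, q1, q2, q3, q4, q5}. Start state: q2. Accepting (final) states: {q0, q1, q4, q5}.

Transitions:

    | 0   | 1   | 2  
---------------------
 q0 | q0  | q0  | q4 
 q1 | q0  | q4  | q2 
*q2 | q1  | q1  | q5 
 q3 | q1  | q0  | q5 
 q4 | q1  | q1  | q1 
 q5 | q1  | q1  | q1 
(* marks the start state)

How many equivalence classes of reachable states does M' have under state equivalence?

Reachable states from the start: {q0,q1,q2,q4,q5}. Unreachable: {q3} — drop them.
Start with accepting vs non-accepting: {q0,q1,q4,q5} | {q2}.
On input 2, block {q0,q1,q4,q5} splits into {q0,q4,q5} and {q1}.
On input 0, block {q0,q4,q5} splits into {q4,q5} and {q0}.
Stable partition: {q4,q5} | {q2} | {q1} | {q0} — 4 equivalence classes.

4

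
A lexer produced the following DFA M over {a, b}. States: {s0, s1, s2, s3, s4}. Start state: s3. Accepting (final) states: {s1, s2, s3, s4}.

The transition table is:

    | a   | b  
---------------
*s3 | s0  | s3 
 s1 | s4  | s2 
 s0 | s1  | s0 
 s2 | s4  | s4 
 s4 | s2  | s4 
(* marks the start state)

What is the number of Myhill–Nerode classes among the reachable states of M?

3

P0 = {s1,s2,s3,s4} | {s0}.
Refine {s1,s2,s3,s4} on symbol a: members go to different blocks, giving {s1,s2,s4} and {s3}.
The partition is now stable with 3 blocks: {s1,s2,s4} | {s0} | {s3}.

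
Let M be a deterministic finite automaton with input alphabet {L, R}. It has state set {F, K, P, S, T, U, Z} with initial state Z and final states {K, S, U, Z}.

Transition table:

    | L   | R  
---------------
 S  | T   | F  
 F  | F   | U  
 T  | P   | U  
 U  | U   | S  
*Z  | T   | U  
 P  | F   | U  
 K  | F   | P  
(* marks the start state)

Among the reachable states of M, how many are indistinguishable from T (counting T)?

Reachable states from the start: {F,P,S,T,U,Z}. Unreachable: {K} — drop them.
Initial partition by acceptance: {S,U,Z} | {F,P,T}.
On input L, block {S,U,Z} splits into {S,Z} and {U}.
On input R, block {S,Z} splits into {Z} and {S}.
The partition is now stable with 4 blocks: {Z} | {F,P,T} | {U} | {S}.
State T belongs to the block {F,P,T}, which has 3 states.

3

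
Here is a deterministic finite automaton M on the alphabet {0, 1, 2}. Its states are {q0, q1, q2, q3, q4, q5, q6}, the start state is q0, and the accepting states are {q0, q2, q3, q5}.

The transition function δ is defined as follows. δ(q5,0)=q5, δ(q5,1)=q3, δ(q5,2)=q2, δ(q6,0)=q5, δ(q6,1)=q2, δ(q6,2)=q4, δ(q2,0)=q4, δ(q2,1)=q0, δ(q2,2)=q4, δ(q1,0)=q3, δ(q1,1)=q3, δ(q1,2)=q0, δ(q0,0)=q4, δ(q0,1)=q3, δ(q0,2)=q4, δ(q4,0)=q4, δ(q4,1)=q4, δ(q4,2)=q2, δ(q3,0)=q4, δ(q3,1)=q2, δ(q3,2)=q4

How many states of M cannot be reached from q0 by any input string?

3

BFS from q0 reaches {q0, q2, q3, q4}; the 3 state(s) q1, q5, q6 are never visited.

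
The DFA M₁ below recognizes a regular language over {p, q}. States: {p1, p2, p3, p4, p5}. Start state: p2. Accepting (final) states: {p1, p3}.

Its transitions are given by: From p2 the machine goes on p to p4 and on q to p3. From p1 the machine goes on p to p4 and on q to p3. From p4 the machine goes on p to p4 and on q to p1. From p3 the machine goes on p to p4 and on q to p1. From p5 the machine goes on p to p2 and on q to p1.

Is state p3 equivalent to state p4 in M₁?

First remove the unreachable states {p5}; 4 states remain.
Start with accepting vs non-accepting: {p1,p3} | {p2,p4}.
The partition is now stable with 2 blocks: {p1,p3} | {p2,p4}.
p3 and p4 end up in different blocks, so they are distinguishable. For instance, the string 'ε' is accepted from only p3.

No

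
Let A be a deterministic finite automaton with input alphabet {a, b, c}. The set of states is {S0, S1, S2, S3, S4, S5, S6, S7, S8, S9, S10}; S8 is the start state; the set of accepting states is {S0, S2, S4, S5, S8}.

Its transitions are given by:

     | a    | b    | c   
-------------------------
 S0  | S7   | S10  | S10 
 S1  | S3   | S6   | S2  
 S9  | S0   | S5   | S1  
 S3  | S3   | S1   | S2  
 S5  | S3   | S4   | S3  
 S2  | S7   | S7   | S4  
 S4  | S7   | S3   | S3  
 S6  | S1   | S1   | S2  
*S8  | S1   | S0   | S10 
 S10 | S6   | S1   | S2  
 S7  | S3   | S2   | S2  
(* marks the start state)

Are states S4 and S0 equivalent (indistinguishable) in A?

Yes

Reachable states from the start: {S0,S1,S2,S3,S4,S6,S7,S8,S10}. Unreachable: {S5,S9} — drop them.
Initial partition by acceptance: {S0,S2,S4,S8} | {S1,S3,S6,S7,S10}.
Refine {S0,S2,S4,S8} on symbol b: members go to different blocks, giving {S0,S2,S4} and {S8}.
Refine {S0,S2,S4} on symbol c: members go to different blocks, giving {S0,S4} and {S2}.
Split {S1,S3,S6,S7,S10} by δ(·,b) → {S1,S3,S6,S10} and {S7}.
Stable partition: {S0,S4} | {S1,S3,S6,S10} | {S8} | {S2} | {S7} — 5 equivalence classes.
S4 and S0 lie in the same block of the stable partition, so they are equivalent — no string distinguishes them.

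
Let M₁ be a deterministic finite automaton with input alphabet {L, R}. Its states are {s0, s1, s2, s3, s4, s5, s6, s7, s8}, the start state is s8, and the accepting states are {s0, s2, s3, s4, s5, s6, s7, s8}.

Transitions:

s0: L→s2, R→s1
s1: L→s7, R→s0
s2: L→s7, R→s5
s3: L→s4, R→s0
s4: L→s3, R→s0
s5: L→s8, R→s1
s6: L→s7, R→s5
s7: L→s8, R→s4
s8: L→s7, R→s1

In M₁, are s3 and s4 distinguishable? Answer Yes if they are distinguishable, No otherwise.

States {s6} cannot be reached from the start state, so discard them.
P0 = {s0,s2,s3,s4,s5,s7,s8} | {s1}.
Split {s0,s2,s3,s4,s5,s7,s8} by δ(·,R) → {s2,s3,s4,s7} and {s0,s5,s8}.
Refine {s2,s3,s4,s7} on symbol L: members go to different blocks, giving {s2,s3,s4} and {s7}.
Split {s2,s3,s4} by δ(·,L) → {s3,s4} and {s2}.
Refine {s0,s5,s8} on symbol L: members go to different blocks, giving {s0} and {s5} and {s8}.
No further refinement is possible. Final partition (7 blocks): {s3,s4} | {s1} | {s0} | {s7} | {s2} | {s5} | {s8}.
s3 and s4 lie in the same block of the stable partition, so they are equivalent — no string distinguishes them.

No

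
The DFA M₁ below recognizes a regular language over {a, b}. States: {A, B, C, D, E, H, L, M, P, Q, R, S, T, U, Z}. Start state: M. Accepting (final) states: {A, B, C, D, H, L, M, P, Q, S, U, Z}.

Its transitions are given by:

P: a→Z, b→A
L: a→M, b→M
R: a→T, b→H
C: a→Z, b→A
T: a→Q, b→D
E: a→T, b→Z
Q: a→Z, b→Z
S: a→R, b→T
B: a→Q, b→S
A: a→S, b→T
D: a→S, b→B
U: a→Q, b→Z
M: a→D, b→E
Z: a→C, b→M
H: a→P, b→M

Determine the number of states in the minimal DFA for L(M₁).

10

First remove the unreachable states {L,U}; 13 states remain.
Initial partition by acceptance: {A,B,C,D,H,M,P,Q,S,Z} | {E,R,T}.
Refine {A,B,C,D,H,M,P,Q,S,Z} on symbol a: members go to different blocks, giving {A,B,C,D,H,M,P,Q,Z} and {S}.
On input a, block {A,B,C,D,H,M,P,Q,Z} splits into {B,C,H,M,P,Q,Z} and {A,D}.
Refine {B,C,H,M,P,Q,Z} on symbol a: members go to different blocks, giving {B,C,H,P,Q,Z} and {M}.
On input b, block {B,C,H,P,Q,Z} splits into {C,P} and {H,Z} and {Q} and {B}.
Split {E,R,T} by δ(·,a) → {E,R} and {T}.
On input b, block {A,D} splits into {D} and {A}.
No further refinement is possible. Final partition (10 blocks): {C,P} | {E,R} | {S} | {D} | {M} | {H,Z} | {Q} | {B} | {T} | {A}.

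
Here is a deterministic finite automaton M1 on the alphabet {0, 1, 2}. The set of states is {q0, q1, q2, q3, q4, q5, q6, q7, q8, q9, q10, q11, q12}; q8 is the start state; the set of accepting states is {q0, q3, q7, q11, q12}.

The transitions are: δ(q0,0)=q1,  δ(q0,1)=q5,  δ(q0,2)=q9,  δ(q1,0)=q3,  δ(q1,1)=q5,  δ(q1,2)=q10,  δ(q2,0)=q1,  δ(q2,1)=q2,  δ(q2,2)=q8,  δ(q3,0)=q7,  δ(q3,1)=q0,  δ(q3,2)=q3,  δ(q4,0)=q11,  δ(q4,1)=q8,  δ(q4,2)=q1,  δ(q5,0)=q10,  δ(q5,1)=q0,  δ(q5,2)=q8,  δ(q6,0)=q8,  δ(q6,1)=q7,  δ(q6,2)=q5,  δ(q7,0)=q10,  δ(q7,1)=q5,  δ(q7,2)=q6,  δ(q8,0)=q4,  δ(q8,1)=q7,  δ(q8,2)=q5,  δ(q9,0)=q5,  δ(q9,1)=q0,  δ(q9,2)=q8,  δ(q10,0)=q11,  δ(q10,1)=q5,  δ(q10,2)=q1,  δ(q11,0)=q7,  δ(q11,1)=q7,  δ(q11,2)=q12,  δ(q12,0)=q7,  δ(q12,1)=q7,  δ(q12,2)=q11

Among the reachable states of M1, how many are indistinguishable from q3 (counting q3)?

States {q2} cannot be reached from the start state, so discard them.
P0 = {q0,q3,q7,q11,q12} | {q1,q4,q5,q6,q8,q9,q10}.
Refine {q0,q3,q7,q11,q12} on symbol 0: members go to different blocks, giving {q3,q11,q12} and {q0,q7}.
On input 0, block {q1,q4,q5,q6,q8,q9,q10} splits into {q5,q6,q8,q9} and {q1,q4,q10}.
Split {q5,q6,q8,q9} by δ(·,0) → {q5,q8} and {q6,q9}.
No further refinement is possible. Final partition (5 blocks): {q3,q11,q12} | {q5,q8} | {q0,q7} | {q1,q4,q10} | {q6,q9}.
State q3 belongs to the block {q3,q11,q12}, which has 3 states.

3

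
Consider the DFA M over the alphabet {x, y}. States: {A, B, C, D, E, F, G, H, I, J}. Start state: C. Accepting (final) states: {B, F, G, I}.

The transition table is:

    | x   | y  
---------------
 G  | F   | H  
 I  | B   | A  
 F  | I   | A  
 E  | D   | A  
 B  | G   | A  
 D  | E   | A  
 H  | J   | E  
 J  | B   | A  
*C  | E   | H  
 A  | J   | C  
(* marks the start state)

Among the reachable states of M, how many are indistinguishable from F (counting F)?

4

Start with accepting vs non-accepting: {B,F,G,I} | {A,C,D,E,H,J}.
On input x, block {A,C,D,E,H,J} splits into {A,C,D,E,H} and {J}.
On input x, block {A,C,D,E,H} splits into {C,D,E} and {A,H}.
The partition is now stable with 4 blocks: {B,F,G,I} | {C,D,E} | {J} | {A,H}.
The equivalence class containing F is {B,F,G,I}, of size 4.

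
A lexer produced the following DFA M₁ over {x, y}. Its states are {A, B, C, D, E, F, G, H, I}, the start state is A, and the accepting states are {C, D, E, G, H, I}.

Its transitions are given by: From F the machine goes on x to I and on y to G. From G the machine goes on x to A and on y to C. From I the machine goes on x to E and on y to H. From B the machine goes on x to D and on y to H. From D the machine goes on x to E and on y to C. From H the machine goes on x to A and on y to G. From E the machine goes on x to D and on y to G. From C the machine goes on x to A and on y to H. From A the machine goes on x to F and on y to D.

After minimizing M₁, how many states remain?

4

First remove the unreachable states {B}; 8 states remain.
Initial partition by acceptance: {C,D,E,G,H,I} | {A,F}.
Refine {C,D,E,G,H,I} on symbol x: members go to different blocks, giving {C,G,H} and {D,E,I}.
Refine {A,F} on symbol x: members go to different blocks, giving {A} and {F}.
No further refinement is possible. Final partition (4 blocks): {C,G,H} | {A} | {D,E,I} | {F}.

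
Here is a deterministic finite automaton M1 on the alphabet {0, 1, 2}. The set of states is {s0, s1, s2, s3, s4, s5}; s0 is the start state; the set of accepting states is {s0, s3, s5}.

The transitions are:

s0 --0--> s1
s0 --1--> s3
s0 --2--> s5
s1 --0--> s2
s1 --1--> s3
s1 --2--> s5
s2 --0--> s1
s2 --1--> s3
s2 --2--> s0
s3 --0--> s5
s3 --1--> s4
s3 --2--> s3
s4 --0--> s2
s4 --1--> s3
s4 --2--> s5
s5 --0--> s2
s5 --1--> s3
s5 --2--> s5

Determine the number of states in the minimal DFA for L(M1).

Start with accepting vs non-accepting: {s0,s3,s5} | {s1,s2,s4}.
Split {s0,s3,s5} by δ(·,0) → {s0,s5} and {s3}.
The partition is now stable with 3 blocks: {s0,s5} | {s1,s2,s4} | {s3}.

3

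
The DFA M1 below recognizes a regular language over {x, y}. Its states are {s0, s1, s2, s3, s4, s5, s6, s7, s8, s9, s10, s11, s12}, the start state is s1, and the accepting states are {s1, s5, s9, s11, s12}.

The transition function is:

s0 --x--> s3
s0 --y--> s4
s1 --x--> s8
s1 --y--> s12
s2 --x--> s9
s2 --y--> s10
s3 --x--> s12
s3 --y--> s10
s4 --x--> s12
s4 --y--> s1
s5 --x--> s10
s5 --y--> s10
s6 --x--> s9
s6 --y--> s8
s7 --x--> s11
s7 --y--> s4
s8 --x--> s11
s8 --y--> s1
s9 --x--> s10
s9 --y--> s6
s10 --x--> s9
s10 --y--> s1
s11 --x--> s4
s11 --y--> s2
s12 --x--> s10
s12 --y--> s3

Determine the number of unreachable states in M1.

No path from s1 leads to s0, s5, s7; the other 10 states are all reachable.

3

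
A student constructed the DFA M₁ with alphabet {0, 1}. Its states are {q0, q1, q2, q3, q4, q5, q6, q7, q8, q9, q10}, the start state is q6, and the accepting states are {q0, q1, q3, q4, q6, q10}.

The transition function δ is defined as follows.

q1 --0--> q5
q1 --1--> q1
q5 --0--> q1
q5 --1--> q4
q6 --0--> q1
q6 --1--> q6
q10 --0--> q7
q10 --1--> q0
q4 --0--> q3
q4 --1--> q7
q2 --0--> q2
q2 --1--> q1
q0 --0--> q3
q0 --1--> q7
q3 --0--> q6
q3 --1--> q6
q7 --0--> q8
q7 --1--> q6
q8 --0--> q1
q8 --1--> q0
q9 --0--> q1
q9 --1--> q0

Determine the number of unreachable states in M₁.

Starting at q6 and following transitions, the reachable set is {q0, q1, q3, q4, q5, q6, q7, q8}. That leaves q2, q9, q10 unreachable — 3 in total.

3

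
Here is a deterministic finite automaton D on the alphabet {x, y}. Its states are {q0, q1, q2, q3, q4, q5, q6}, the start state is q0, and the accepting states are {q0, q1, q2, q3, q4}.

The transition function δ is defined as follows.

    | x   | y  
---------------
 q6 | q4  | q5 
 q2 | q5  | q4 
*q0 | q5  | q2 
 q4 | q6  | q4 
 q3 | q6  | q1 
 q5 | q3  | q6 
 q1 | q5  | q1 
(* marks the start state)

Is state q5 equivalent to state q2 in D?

Every state is reachable, so we keep all 7.
P0 = {q0,q1,q2,q3,q4} | {q5,q6}.
Stable partition: {q0,q1,q2,q3,q4} | {q5,q6} — 2 equivalence classes.
q5 and q2 end up in different blocks, so they are distinguishable. For instance, the string 'ε' is accepted from only q2.

No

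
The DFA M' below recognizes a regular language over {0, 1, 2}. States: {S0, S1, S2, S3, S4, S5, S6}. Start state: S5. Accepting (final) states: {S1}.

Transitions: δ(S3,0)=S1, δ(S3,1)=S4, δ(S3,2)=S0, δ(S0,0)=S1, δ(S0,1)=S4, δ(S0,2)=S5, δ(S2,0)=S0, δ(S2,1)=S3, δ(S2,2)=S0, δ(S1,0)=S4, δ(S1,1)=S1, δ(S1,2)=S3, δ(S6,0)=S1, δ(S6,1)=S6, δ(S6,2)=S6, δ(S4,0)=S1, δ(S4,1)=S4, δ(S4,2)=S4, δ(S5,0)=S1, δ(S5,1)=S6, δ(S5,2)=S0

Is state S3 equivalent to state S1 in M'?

Reachable states from the start: {S0,S1,S3,S4,S5,S6}. Unreachable: {S2} — drop them.
Initial partition by acceptance: {S1} | {S0,S3,S4,S5,S6}.
No further refinement is possible. Final partition (2 blocks): {S1} | {S0,S3,S4,S5,S6}.
S3 and S1 end up in different blocks, so they are distinguishable. For instance, the string 'ε' is accepted from only S1.

No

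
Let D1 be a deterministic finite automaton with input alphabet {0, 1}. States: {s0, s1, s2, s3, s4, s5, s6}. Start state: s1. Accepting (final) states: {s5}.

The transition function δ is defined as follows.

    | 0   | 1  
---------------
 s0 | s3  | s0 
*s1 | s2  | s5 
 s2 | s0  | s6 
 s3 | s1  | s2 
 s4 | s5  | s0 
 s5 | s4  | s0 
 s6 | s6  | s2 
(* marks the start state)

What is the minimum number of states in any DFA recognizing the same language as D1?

All states are reachable from the start state.
Initial partition by acceptance: {s5} | {s0,s1,s2,s3,s4,s6}.
Refine {s0,s1,s2,s3,s4,s6} on symbol 0: members go to different blocks, giving {s0,s1,s2,s3,s6} and {s4}.
Refine {s0,s1,s2,s3,s6} on symbol 1: members go to different blocks, giving {s0,s2,s3,s6} and {s1}.
Split {s0,s2,s3,s6} by δ(·,0) → {s0,s2,s6} and {s3}.
Split {s0,s2,s6} by δ(·,0) → {s2,s6} and {s0}.
Split {s2,s6} by δ(·,0) → {s2} and {s6}.
The partition is now stable with 7 blocks: {s5} | {s2} | {s4} | {s1} | {s3} | {s0} | {s6}.

7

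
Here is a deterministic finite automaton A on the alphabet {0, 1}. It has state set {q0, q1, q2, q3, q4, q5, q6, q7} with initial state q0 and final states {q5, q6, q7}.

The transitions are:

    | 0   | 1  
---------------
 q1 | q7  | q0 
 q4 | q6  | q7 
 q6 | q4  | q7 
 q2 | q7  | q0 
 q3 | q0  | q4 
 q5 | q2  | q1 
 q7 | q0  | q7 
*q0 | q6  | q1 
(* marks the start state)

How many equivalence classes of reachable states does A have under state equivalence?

5

First remove the unreachable states {q2,q3,q5}; 5 states remain.
Initial partition by acceptance: {q6,q7} | {q0,q1,q4}.
Refine {q0,q1,q4} on symbol 1: members go to different blocks, giving {q0,q1} and {q4}.
On input 0, block {q6,q7} splits into {q6} and {q7}.
Split {q0,q1} by δ(·,0) → {q0} and {q1}.
No further refinement is possible. Final partition (5 blocks): {q6} | {q0} | {q4} | {q7} | {q1}.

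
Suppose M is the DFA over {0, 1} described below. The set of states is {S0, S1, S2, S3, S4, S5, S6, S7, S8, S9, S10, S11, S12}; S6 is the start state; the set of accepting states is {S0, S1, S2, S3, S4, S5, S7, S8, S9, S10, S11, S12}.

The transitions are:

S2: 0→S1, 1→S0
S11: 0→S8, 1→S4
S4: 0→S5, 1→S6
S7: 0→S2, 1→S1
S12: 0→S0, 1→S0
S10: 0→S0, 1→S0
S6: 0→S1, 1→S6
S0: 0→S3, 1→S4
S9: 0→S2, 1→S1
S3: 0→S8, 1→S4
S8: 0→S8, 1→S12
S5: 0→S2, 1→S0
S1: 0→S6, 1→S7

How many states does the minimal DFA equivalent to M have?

Reachable states from the start: {S0,S1,S2,S3,S4,S5,S6,S7,S8,S12}. Unreachable: {S9,S10,S11} — drop them.
Start with accepting vs non-accepting: {S0,S1,S2,S3,S4,S5,S7,S8,S12} | {S6}.
On input 0, block {S0,S1,S2,S3,S4,S5,S7,S8,S12} splits into {S0,S2,S3,S4,S5,S7,S8,S12} and {S1}.
Split {S0,S2,S3,S4,S5,S7,S8,S12} by δ(·,0) → {S0,S3,S4,S5,S7,S8,S12} and {S2}.
Refine {S0,S3,S4,S5,S7,S8,S12} on symbol 0: members go to different blocks, giving {S0,S3,S4,S8,S12} and {S5,S7}.
Split {S0,S3,S4,S8,S12} by δ(·,0) → {S0,S3,S8,S12} and {S4}.
On input 1, block {S0,S3,S8,S12} splits into {S0,S3} and {S8,S12}.
Split {S0,S3} by δ(·,0) → {S0} and {S3}.
On input 1, block {S5,S7} splits into {S5} and {S7}.
On input 0, block {S8,S12} splits into {S8} and {S12}.
Stable partition: {S0} | {S6} | {S1} | {S2} | {S5} | {S4} | {S8} | {S3} | {S7} | {S12} — 10 equivalence classes.

10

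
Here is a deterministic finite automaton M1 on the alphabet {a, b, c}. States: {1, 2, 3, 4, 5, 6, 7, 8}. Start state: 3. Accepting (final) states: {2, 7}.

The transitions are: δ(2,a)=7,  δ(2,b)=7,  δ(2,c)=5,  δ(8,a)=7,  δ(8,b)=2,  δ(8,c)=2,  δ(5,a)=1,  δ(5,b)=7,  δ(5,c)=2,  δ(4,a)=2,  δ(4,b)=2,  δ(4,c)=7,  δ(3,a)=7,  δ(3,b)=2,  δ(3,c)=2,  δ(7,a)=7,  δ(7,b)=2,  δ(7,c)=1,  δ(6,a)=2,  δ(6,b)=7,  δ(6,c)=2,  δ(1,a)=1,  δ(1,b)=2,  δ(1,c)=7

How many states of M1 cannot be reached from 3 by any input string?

3

Starting at 3 and following transitions, the reachable set is {1, 2, 3, 5, 7}. That leaves 4, 6, 8 unreachable — 3 in total.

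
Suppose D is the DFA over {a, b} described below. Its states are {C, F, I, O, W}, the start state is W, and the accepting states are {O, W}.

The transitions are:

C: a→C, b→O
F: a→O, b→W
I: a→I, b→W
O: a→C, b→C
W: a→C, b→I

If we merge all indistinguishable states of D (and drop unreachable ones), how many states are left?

First remove the unreachable states {F}; 4 states remain.
Initial partition by acceptance: {O,W} | {C,I}.
The partition is now stable with 2 blocks: {O,W} | {C,I}.

2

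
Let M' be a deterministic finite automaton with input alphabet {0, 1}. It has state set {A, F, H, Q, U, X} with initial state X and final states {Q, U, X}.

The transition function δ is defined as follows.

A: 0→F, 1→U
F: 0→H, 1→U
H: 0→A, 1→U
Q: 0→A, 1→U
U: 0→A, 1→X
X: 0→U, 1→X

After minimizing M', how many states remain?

States {Q} cannot be reached from the start state, so discard them.
Start with accepting vs non-accepting: {U,X} | {A,F,H}.
Split {U,X} by δ(·,0) → {U} and {X}.
The partition is now stable with 3 blocks: {U} | {A,F,H} | {X}.

3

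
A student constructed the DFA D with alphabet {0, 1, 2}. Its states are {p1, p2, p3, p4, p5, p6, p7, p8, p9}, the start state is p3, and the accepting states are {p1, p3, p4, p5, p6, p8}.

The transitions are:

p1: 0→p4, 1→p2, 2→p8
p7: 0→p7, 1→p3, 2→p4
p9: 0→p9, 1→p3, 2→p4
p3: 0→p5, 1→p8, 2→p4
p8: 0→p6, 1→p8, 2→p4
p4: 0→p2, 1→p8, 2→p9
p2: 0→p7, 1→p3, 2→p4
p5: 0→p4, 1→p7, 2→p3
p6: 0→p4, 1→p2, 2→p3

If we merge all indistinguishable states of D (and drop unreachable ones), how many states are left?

First remove the unreachable states {p1}; 8 states remain.
P0 = {p3,p4,p5,p6,p8} | {p2,p7,p9}.
Split {p3,p4,p5,p6,p8} by δ(·,0) → {p3,p5,p6,p8} and {p4}.
Refine {p3,p5,p6,p8} on symbol 0: members go to different blocks, giving {p3,p8} and {p5,p6}.
Stable partition: {p3,p8} | {p2,p7,p9} | {p4} | {p5,p6} — 4 equivalence classes.

4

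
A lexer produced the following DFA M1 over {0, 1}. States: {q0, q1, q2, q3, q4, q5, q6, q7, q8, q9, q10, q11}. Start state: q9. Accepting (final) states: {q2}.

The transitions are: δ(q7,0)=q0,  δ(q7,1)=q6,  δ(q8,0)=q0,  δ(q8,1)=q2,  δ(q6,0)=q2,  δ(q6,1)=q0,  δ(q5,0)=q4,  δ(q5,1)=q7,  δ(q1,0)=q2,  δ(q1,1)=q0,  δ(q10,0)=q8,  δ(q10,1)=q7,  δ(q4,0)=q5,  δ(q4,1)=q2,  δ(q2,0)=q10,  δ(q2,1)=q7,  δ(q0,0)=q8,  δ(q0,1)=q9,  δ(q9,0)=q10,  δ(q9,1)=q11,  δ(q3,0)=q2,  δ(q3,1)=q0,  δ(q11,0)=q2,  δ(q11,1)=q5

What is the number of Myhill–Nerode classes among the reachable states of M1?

5

States {q1,q3} cannot be reached from the start state, so discard them.
Start with accepting vs non-accepting: {q2} | {q0,q4,q5,q6,q7,q8,q9,q10,q11}.
Refine {q0,q4,q5,q6,q7,q8,q9,q10,q11} on symbol 0: members go to different blocks, giving {q0,q4,q5,q7,q8,q9,q10} and {q6,q11}.
Refine {q0,q4,q5,q7,q8,q9,q10} on symbol 1: members go to different blocks, giving {q0,q5,q10} and {q4,q8} and {q7,q9}.
Stable partition: {q2} | {q0,q5,q10} | {q6,q11} | {q4,q8} | {q7,q9} — 5 equivalence classes.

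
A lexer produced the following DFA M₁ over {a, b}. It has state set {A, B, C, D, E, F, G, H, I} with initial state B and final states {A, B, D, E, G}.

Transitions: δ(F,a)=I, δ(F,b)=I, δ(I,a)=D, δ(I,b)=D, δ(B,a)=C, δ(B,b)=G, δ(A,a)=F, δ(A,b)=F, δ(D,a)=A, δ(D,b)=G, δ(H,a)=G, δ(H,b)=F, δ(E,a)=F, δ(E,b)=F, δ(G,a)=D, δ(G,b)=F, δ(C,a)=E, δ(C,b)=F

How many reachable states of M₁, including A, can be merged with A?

Reachable states from the start: {A,B,C,D,E,F,G,I}. Unreachable: {H} — drop them.
Initial partition by acceptance: {A,B,D,E,G} | {C,F,I}.
On input a, block {A,B,D,E,G} splits into {A,B,E} and {D,G}.
On input b, block {A,B,E} splits into {A,E} and {B}.
Refine {C,F,I} on symbol a: members go to different blocks, giving {C} and {F} and {I}.
On input a, block {D,G} splits into {D} and {G}.
No further refinement is possible. Final partition (7 blocks): {A,E} | {C} | {D} | {B} | {F} | {I} | {G}.
The equivalence class containing A is {A,E}, of size 2.

2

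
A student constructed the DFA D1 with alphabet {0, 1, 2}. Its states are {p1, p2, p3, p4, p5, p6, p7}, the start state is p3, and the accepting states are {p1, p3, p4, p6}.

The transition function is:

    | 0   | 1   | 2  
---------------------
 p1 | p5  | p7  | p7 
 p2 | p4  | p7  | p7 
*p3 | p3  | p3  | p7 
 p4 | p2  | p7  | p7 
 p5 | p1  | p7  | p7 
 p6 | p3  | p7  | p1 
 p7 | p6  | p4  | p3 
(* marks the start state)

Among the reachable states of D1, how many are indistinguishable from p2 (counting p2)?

Initial partition by acceptance: {p1,p3,p4,p6} | {p2,p5,p7}.
Refine {p1,p3,p4,p6} on symbol 0: members go to different blocks, giving {p1,p4} and {p3,p6}.
Refine {p2,p5,p7} on symbol 0: members go to different blocks, giving {p2,p5} and {p7}.
On input 1, block {p3,p6} splits into {p3} and {p6}.
The partition is now stable with 5 blocks: {p1,p4} | {p2,p5} | {p3} | {p7} | {p6}.
State p2 belongs to the block {p2,p5}, which has 2 states.

2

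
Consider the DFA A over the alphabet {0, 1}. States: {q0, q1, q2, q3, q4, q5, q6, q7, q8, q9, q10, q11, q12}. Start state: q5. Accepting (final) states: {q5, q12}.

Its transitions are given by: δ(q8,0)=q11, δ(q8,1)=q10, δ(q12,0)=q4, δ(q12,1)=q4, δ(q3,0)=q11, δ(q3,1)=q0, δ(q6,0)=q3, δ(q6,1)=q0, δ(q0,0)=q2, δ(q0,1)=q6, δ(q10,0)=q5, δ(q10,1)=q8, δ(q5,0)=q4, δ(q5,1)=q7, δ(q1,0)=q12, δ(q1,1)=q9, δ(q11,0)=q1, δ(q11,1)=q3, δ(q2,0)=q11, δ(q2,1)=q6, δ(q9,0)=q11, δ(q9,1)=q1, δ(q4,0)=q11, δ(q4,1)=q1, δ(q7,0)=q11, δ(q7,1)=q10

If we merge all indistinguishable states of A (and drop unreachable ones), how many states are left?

6

All states are reachable from the start state.
Initial partition by acceptance: {q5,q12} | {q0,q1,q2,q3,q4,q6,q7,q8,q9,q10,q11}.
Split {q0,q1,q2,q3,q4,q6,q7,q8,q9,q10,q11} by δ(·,0) → {q0,q2,q3,q4,q6,q7,q8,q9,q11} and {q1,q10}.
Refine {q0,q2,q3,q4,q6,q7,q8,q9,q11} on symbol 0: members go to different blocks, giving {q0,q2,q3,q4,q6,q7,q8,q9} and {q11}.
Refine {q0,q2,q3,q4,q6,q7,q8,q9} on symbol 0: members go to different blocks, giving {q2,q3,q4,q7,q8,q9} and {q0,q6}.
Refine {q2,q3,q4,q7,q8,q9} on symbol 1: members go to different blocks, giving {q4,q7,q8,q9} and {q2,q3}.
No further refinement is possible. Final partition (6 blocks): {q5,q12} | {q4,q7,q8,q9} | {q1,q10} | {q11} | {q0,q6} | {q2,q3}.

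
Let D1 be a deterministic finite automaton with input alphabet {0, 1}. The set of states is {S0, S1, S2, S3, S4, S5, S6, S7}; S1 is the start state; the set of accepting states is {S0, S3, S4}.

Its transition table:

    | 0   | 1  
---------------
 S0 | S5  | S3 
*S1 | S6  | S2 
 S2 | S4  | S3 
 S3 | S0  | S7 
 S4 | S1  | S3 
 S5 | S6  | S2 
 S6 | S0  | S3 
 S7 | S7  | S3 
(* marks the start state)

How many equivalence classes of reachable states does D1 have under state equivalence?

5

All states are reachable from the start state.
Start with accepting vs non-accepting: {S0,S3,S4} | {S1,S2,S5,S6,S7}.
On input 0, block {S0,S3,S4} splits into {S0,S4} and {S3}.
On input 0, block {S1,S2,S5,S6,S7} splits into {S1,S5,S7} and {S2,S6}.
Split {S1,S5,S7} by δ(·,0) → {S1,S5} and {S7}.
The partition is now stable with 5 blocks: {S0,S4} | {S1,S5} | {S3} | {S2,S6} | {S7}.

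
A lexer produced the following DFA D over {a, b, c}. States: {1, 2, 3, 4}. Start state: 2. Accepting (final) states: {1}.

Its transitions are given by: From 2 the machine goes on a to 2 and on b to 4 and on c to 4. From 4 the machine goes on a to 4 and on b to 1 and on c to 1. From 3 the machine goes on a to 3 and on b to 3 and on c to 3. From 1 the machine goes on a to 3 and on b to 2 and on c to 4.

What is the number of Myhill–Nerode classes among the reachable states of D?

4

P0 = {1} | {2,3,4}.
Split {2,3,4} by δ(·,b) → {2,3} and {4}.
Refine {2,3} on symbol b: members go to different blocks, giving {2} and {3}.
Stable partition: {1} | {2} | {4} | {3} — 4 equivalence classes.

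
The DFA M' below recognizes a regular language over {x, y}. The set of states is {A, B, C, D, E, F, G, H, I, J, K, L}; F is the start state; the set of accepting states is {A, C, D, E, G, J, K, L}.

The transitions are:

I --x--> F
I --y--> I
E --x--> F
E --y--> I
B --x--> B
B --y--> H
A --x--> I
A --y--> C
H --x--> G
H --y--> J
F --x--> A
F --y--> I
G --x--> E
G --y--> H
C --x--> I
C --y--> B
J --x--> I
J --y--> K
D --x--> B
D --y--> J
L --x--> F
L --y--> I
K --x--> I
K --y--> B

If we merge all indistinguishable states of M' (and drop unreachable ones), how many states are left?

First remove the unreachable states {D,L}; 10 states remain.
Start with accepting vs non-accepting: {A,C,E,G,J,K} | {B,F,H,I}.
Split {A,C,E,G,J,K} by δ(·,x) → {A,C,E,J,K} and {G}.
Refine {A,C,E,J,K} on symbol y: members go to different blocks, giving {C,E,K} and {A,J}.
Split {B,F,H,I} by δ(·,x) → {B,I} and {F} and {H}.
Split {C,E,K} by δ(·,x) → {C,K} and {E}.
Refine {B,I} on symbol x: members go to different blocks, giving {B} and {I}.
The partition is now stable with 8 blocks: {C,K} | {B} | {G} | {A,J} | {F} | {H} | {E} | {I}.

8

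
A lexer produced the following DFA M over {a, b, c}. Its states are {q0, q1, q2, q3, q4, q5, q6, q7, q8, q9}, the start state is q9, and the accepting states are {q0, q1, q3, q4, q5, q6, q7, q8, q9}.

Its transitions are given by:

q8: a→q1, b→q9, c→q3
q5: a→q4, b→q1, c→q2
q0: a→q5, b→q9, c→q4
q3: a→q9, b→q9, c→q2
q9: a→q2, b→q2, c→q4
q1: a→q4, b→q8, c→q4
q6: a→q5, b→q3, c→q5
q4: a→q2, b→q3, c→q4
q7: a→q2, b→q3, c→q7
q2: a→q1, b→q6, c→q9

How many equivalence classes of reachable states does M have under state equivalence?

8

First remove the unreachable states {q0,q7}; 8 states remain.
P0 = {q1,q3,q4,q5,q6,q8,q9} | {q2}.
Split {q1,q3,q4,q5,q6,q8,q9} by δ(·,a) → {q1,q3,q5,q6,q8} and {q4,q9}.
On input a, block {q1,q3,q5,q6,q8} splits into {q1,q3,q5} and {q6,q8}.
On input b, block {q1,q3,q5} splits into {q1} and {q3} and {q5}.
Split {q4,q9} by δ(·,b) → {q4} and {q9}.
On input a, block {q6,q8} splits into {q6} and {q8}.
The partition is now stable with 8 blocks: {q1} | {q2} | {q4} | {q6} | {q3} | {q5} | {q9} | {q8}.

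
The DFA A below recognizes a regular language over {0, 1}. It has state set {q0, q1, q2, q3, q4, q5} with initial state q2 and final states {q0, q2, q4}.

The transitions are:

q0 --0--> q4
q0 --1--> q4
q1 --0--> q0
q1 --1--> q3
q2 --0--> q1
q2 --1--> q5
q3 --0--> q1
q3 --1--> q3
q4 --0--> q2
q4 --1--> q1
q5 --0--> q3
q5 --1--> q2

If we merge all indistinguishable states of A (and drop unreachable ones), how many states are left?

Every state is reachable, so we keep all 6.
Initial partition by acceptance: {q0,q2,q4} | {q1,q3,q5}.
On input 0, block {q0,q2,q4} splits into {q0,q4} and {q2}.
Split {q0,q4} by δ(·,0) → {q0} and {q4}.
Split {q1,q3,q5} by δ(·,0) → {q3,q5} and {q1}.
Split {q3,q5} by δ(·,0) → {q3} and {q5}.
The partition is now stable with 6 blocks: {q0} | {q3} | {q2} | {q4} | {q1} | {q5}.

6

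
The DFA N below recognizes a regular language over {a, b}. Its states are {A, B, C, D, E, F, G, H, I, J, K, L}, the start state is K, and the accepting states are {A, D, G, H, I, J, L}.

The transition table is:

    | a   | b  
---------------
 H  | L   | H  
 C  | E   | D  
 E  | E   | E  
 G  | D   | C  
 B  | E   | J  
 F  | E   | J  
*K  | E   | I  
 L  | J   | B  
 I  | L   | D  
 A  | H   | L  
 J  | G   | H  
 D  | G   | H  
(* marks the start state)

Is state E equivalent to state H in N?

No

Reachable states from the start: {B,C,D,E,G,H,I,J,K,L}. Unreachable: {A,F} — drop them.
P0 = {D,G,H,I,J,L} | {B,C,E,K}.
Refine {D,G,H,I,J,L} on symbol b: members go to different blocks, giving {D,H,I,J} and {G,L}.
Refine {B,C,E,K} on symbol b: members go to different blocks, giving {B,C,K} and {E}.
Stable partition: {D,H,I,J} | {B,C,K} | {G,L} | {E} — 4 equivalence classes.
E and H end up in different blocks, so they are distinguishable. For instance, the string 'ε' is accepted from only H.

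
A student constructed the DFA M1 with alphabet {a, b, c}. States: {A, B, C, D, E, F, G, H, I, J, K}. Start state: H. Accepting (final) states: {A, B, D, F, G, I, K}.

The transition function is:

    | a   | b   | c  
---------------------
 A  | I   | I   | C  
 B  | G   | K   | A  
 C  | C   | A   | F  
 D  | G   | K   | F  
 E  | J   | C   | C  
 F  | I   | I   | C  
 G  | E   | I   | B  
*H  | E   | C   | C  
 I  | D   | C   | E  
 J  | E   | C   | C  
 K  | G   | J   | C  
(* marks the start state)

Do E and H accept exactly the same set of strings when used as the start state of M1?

Yes

P0 = {A,B,D,F,G,I,K} | {C,E,H,J}.
Split {A,B,D,F,G,I,K} by δ(·,a) → {A,B,D,F,I,K} and {G}.
Split {A,B,D,F,I,K} by δ(·,a) → {A,F,I} and {B,D,K}.
Refine {A,F,I} on symbol a: members go to different blocks, giving {A,F} and {I}.
On input b, block {C,E,H,J} splits into {E,H,J} and {C}.
On input b, block {B,D,K} splits into {B,D} and {K}.
No further refinement is possible. Final partition (7 blocks): {A,F} | {E,H,J} | {G} | {B,D} | {I} | {C} | {K}.
E and H lie in the same block of the stable partition, so they are equivalent — no string distinguishes them.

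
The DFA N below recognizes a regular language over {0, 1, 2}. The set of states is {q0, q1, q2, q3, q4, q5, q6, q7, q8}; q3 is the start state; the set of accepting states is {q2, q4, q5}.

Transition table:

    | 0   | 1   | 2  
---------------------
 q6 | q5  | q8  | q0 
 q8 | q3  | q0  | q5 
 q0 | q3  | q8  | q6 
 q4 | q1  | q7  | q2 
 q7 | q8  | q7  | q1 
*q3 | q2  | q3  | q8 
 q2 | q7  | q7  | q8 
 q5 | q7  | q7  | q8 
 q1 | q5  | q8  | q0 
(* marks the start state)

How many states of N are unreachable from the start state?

Starting at q3 and following transitions, the reachable set is {q0, q1, q2, q3, q5, q6, q7, q8}. That leaves q4 unreachable — 1 in total.

1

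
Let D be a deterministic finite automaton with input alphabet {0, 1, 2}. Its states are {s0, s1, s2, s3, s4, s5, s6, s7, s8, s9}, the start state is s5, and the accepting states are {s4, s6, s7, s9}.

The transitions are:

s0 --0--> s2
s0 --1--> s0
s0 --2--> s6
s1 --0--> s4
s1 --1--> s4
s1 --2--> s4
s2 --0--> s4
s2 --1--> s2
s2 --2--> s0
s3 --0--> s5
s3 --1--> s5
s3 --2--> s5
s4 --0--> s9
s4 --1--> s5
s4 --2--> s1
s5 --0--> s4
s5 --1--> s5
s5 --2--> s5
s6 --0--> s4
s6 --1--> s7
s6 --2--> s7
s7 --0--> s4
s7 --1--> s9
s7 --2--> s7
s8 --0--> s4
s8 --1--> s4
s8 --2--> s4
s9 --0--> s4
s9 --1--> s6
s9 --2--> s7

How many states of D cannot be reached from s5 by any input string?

No path from s5 leads to s0, s2, s3, s8; the other 6 states are all reachable.

4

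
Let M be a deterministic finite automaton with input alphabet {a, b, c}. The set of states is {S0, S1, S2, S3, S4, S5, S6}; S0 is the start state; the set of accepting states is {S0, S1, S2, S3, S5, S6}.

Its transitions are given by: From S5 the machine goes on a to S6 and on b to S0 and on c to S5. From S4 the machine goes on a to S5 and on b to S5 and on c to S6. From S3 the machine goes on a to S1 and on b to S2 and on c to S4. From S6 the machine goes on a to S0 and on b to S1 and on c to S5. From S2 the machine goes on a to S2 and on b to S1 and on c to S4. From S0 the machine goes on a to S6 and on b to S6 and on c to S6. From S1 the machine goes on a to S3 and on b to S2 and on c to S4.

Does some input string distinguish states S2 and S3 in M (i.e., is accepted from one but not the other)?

Every state is reachable, so we keep all 7.
P0 = {S0,S1,S2,S3,S5,S6} | {S4}.
Refine {S0,S1,S2,S3,S5,S6} on symbol c: members go to different blocks, giving {S0,S5,S6} and {S1,S2,S3}.
Refine {S0,S5,S6} on symbol b: members go to different blocks, giving {S0,S5} and {S6}.
Split {S0,S5} by δ(·,b) → {S0} and {S5}.
No further refinement is possible. Final partition (5 blocks): {S0} | {S4} | {S1,S2,S3} | {S6} | {S5}.
S2 and S3 lie in the same block of the stable partition, so they are equivalent — no string distinguishes them.

No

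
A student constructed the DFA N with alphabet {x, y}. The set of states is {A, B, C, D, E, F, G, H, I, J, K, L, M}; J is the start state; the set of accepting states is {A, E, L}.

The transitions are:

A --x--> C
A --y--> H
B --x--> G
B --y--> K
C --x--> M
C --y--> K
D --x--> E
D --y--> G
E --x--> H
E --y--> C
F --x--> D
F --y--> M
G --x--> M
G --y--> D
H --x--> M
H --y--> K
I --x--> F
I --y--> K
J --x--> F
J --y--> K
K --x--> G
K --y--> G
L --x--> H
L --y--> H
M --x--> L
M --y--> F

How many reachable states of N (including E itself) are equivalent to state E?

Reachable states from the start: {C,D,E,F,G,H,J,K,L,M}. Unreachable: {A,B,I} — drop them.
Initial partition by acceptance: {E,L} | {C,D,F,G,H,J,K,M}.
Refine {C,D,F,G,H,J,K,M} on symbol x: members go to different blocks, giving {C,F,G,H,J,K} and {D,M}.
Refine {C,F,G,H,J,K} on symbol x: members go to different blocks, giving {C,F,G,H} and {J,K}.
Split {C,F,G,H} by δ(·,y) → {C,H} and {F,G}.
Split {J,K} by δ(·,y) → {J} and {K}.
No further refinement is possible. Final partition (6 blocks): {E,L} | {C,H} | {D,M} | {J} | {F,G} | {K}.
The equivalence class containing E is {E,L}, of size 2.

2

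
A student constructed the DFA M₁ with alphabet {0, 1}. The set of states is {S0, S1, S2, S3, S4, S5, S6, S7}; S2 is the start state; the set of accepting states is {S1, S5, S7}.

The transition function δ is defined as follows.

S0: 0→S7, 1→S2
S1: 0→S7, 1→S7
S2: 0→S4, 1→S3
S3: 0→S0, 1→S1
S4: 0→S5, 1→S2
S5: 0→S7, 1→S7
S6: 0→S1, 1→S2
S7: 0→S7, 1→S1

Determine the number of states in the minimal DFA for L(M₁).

Reachable states from the start: {S0,S1,S2,S3,S4,S5,S7}. Unreachable: {S6} — drop them.
P0 = {S1,S5,S7} | {S0,S2,S3,S4}.
Refine {S0,S2,S3,S4} on symbol 0: members go to different blocks, giving {S0,S4} and {S2,S3}.
Refine {S2,S3} on symbol 1: members go to different blocks, giving {S2} and {S3}.
No further refinement is possible. Final partition (4 blocks): {S1,S5,S7} | {S0,S4} | {S2} | {S3}.

4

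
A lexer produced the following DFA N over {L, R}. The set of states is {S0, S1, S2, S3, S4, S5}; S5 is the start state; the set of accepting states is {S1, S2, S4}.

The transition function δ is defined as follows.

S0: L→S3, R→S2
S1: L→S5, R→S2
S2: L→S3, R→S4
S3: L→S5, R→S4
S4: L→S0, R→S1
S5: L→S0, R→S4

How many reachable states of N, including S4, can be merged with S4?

All states are reachable from the start state.
P0 = {S1,S2,S4} | {S0,S3,S5}.
No further refinement is possible. Final partition (2 blocks): {S1,S2,S4} | {S0,S3,S5}.
State S4 belongs to the block {S1,S2,S4}, which has 3 states.

3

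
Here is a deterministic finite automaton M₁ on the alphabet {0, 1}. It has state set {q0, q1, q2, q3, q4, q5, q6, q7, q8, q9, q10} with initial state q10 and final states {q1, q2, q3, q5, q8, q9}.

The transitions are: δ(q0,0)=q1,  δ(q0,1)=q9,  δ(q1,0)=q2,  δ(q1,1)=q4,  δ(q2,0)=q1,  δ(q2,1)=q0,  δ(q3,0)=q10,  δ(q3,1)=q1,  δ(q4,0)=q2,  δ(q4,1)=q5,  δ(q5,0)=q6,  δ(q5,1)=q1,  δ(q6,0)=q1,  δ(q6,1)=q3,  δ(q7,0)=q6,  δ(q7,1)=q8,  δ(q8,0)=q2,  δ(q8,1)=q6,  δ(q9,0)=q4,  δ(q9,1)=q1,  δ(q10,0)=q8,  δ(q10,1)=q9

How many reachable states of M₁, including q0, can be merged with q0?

Reachable states from the start: {q0,q1,q2,q3,q4,q5,q6,q8,q9,q10}. Unreachable: {q7} — drop them.
Initial partition by acceptance: {q1,q2,q3,q5,q8,q9} | {q0,q4,q6,q10}.
Split {q1,q2,q3,q5,q8,q9} by δ(·,0) → {q1,q2,q8} and {q3,q5,q9}.
Stable partition: {q1,q2,q8} | {q0,q4,q6,q10} | {q3,q5,q9} — 3 equivalence classes.
The equivalence class containing q0 is {q0,q4,q6,q10}, of size 4.

4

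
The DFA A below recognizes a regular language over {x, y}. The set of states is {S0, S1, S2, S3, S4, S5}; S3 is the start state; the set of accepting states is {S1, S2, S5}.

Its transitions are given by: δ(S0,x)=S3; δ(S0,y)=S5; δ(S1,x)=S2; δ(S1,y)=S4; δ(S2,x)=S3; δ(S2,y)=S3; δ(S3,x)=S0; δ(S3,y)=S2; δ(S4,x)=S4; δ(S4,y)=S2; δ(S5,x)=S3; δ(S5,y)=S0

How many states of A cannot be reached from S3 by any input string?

BFS from S3 reaches {S0, S2, S3, S5}; the 2 state(s) S1, S4 are never visited.

2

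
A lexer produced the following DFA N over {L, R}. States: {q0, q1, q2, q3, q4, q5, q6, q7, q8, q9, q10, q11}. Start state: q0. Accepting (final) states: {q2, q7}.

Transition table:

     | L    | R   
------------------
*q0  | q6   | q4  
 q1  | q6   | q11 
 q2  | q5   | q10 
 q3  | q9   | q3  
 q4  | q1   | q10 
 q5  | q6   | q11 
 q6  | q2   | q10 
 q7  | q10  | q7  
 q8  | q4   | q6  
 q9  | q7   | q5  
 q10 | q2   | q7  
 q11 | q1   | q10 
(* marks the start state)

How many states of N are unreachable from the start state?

No path from q0 leads to q3, q8, q9; the other 9 states are all reachable.

3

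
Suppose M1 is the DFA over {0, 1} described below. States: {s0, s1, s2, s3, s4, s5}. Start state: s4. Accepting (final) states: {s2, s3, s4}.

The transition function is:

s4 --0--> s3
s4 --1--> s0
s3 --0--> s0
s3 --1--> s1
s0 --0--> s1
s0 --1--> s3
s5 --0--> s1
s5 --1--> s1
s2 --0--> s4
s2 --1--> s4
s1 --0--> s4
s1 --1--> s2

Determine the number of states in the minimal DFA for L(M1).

5

States {s5} cannot be reached from the start state, so discard them.
Start with accepting vs non-accepting: {s2,s3,s4} | {s0,s1}.
Split {s2,s3,s4} by δ(·,0) → {s2,s4} and {s3}.
Refine {s2,s4} on symbol 0: members go to different blocks, giving {s2} and {s4}.
On input 0, block {s0,s1} splits into {s0} and {s1}.
No further refinement is possible. Final partition (5 blocks): {s2} | {s0} | {s3} | {s4} | {s1}.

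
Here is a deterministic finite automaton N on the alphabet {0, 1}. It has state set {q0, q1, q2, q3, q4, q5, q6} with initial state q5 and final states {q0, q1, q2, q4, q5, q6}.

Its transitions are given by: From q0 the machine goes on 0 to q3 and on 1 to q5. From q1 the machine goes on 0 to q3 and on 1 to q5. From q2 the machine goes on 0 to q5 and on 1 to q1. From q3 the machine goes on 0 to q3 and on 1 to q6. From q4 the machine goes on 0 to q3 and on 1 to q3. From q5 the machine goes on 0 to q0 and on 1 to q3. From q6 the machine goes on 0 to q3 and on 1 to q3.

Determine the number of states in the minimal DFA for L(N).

States {q1,q2,q4} cannot be reached from the start state, so discard them.
P0 = {q0,q5,q6} | {q3}.
On input 0, block {q0,q5,q6} splits into {q0,q6} and {q5}.
On input 1, block {q0,q6} splits into {q0} and {q6}.
The partition is now stable with 4 blocks: {q0} | {q3} | {q5} | {q6}.

4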